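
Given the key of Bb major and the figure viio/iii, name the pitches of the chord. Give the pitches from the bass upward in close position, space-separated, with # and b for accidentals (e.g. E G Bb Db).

C# E G

The slash marks an applied leading-tone chord: viio of iii. In Bb major, iii is D, so the leading tone to it is C#, a half step below.
Building a diminished triad on C# gives C#-E-G.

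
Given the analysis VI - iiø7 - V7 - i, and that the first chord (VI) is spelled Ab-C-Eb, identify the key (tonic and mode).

C minor

The chord Ab is a major triad rooted on Ab; its label is VI.
Counting down 5 scale steps from Ab places the tonic on C; a major triad on degree 6 is diatonic only in minor.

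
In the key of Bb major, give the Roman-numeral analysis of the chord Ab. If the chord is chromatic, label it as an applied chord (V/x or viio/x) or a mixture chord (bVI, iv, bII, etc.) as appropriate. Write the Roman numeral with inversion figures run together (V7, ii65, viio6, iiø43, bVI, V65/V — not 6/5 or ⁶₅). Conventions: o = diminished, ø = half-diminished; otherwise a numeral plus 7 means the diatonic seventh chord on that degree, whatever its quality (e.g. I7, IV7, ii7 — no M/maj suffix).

bVII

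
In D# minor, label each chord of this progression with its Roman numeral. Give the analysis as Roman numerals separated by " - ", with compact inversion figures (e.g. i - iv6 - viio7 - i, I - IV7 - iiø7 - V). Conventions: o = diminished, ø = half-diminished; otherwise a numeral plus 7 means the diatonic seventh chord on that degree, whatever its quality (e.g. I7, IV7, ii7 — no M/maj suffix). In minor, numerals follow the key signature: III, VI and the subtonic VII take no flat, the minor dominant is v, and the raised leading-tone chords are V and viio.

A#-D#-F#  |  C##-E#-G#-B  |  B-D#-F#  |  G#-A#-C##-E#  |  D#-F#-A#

A#-D#-F#: minor triad on D# = scale degree 1 → i64.
C##-E#-G#-B: root C## is the leading tone; fully diminished seventh chord there is viio7.
B-D#-F#: root B is the submediant; major triad there is VI.
G#-A#-C##-E# has root A#, degree 5 in D# minor, so V42.
D#-F#-A#: root D# is the tonic; minor triad there is i.

i64 - viio7 - VI - V42 - i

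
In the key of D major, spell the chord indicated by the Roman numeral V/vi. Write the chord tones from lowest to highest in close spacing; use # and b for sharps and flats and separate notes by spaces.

F# A# C#

The slash means an applied dominant: we want the dominant of vi. In D major, vi is B minor, and its dominant is built on F#.
Building a major triad on F# gives F#-A#-C#.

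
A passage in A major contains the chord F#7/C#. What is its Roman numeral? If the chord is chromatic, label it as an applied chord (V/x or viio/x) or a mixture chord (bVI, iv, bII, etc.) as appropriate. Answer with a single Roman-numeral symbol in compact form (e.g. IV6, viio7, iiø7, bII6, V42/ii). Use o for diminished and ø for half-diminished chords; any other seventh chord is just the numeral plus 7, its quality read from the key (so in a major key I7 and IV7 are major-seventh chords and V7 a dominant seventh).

Stacked in thirds the chord is F#-A#-C#-E: a dominant seventh chord on F#.
F# is not a diatonic chord root with this quality in A major, but it lies a perfect fifth above B (ii), so the chord functions as an applied dominant of ii.
With C# in the bass the chord is in second inversion, so the figured bass is 43.

V43/ii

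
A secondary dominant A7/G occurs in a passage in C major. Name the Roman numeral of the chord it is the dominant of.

The chord is a dominant seventh chord on A.
A dominant resolves down a perfect fifth: A → D. In C major, D is scale degree 2, i.e. ii.

ii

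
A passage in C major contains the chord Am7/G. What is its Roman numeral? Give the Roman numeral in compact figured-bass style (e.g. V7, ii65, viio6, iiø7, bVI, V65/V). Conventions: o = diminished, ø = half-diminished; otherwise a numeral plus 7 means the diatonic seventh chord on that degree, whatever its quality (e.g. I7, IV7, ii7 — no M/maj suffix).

The pitches A-C-E-G form a minor seventh chord rooted on A.
In C major, A is the submediant; the diatonic minor seventh chord there is vi7.
With G in the bass the chord is in third inversion, so the figured bass is 42.

vi42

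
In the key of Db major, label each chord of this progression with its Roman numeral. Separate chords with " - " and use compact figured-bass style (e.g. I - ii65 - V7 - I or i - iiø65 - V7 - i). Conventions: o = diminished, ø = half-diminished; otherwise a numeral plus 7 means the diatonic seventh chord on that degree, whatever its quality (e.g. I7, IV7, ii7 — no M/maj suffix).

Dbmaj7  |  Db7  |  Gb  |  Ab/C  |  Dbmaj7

I7 - V7/IV - IV - V6 - I7

Dbmaj7: root Db is the tonic; major seventh chord there is I7.
Db7: chromatic; Db is V of IV, so V7/IV.
Gb: major triad on Gb = scale degree 4 → IV.
Ab/C: major triad on Ab = scale degree 5 → V6.
Dbmaj7 has root Db, degree 1 in Db major, so I7.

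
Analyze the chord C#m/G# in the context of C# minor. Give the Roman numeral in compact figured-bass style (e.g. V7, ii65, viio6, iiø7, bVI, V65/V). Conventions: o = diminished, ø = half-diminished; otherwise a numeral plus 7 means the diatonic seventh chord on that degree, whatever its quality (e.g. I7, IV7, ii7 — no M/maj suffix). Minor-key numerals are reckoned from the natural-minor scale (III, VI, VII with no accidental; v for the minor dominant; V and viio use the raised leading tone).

i64

The pitches C#-E-G# form a minor triad rooted on C#.
In C# minor, C# is the tonic; the diatonic minor triad there is i.
With G# in the bass the chord is in second inversion, so the figured bass is 64.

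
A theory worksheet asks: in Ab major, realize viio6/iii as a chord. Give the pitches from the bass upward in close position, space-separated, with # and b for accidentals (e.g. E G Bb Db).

The slash marks an applied leading-tone chord: viio of iii. In Ab major, iii is C, so the leading tone to it is B, a half step below.
Building a diminished triad on B gives B-D-F.
With the 6 figure the chord is in first inversion; from the bass D upward in close position it reads D-F-B.

D F B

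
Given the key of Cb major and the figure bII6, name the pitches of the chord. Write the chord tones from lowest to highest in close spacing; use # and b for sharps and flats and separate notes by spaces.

Fb Abb Dbb

bII6 is the Neapolitan sixth — a major triad on the lowered second degree, here in its customary first inversion. In Cb major that root is Dbb.
So the chord is Dbb-Fb-Abb, a major triad.
With the 6 figure the chord is in first inversion; from the bass Fb upward in close position it reads Fb-Abb-Dbb.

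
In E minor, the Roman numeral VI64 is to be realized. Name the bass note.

G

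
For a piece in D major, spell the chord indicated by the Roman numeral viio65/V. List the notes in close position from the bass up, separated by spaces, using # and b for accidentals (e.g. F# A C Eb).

viio65/V is a secondary leading-tone chord. The target V is A in D major; the applied chord is rooted a semitone below, on G#.
Building a fully diminished seventh chord on G# gives G#-B-D-F.
The figured bass 65 indicates first inversion, placing the third (B) in the bass: B-D-F-G#.

B D F G#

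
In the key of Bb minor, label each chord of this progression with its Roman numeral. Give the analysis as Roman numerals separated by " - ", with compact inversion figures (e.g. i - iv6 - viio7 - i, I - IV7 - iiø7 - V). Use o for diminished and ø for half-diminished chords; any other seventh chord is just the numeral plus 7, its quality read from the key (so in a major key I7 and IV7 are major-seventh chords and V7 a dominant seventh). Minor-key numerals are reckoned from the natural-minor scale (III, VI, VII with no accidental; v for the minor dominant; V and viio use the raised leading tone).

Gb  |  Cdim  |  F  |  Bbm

VI - iio - V - i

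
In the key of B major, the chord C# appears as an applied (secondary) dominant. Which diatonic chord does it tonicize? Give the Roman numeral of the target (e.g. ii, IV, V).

The chord is a major triad on C#.
A dominant resolves down a perfect fifth: C# → F#. In B major, F# is scale degree 5, i.e. V.

V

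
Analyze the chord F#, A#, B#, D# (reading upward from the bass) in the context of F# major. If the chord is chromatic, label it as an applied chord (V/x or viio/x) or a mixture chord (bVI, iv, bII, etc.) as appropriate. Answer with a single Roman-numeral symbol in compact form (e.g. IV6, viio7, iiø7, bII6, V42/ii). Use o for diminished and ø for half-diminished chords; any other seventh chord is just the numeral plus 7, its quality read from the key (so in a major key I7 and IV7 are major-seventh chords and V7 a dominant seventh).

The pitches B#-D#-F#-A# form a half-diminished seventh chord rooted on B#.
B# sits a half step below C# (V in F# major); a diminished chord there is the applied leading-tone chord of V.
With F# in the bass the chord is in second inversion, so the figured bass is 43.

viiø43/V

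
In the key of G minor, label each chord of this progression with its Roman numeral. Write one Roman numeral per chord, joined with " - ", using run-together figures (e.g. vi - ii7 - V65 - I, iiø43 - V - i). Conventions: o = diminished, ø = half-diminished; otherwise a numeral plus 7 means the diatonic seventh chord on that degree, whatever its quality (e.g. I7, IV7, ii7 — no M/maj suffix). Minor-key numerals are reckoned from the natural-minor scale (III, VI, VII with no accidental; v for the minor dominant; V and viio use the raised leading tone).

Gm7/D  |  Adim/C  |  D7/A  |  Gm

Gm7/D: minor seventh chord on G = scale degree 1 → i43.
Adim/C has root A, degree 2 in G minor, so iio6.
D7/A: dominant seventh chord on D = scale degree 5 → V43.
Gm has root G, degree 1 in G minor, so i.

i43 - iio6 - V43 - i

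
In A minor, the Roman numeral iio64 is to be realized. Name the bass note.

iio in A minor has root B; the chord is B-D-F.
The figure 64 means second inversion — the fifth is in the bass.

F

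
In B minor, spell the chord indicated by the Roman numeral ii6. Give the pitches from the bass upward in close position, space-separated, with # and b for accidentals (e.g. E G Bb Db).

ii6 is the minor supertonic, borrowed from the parallel major (the Dorian ii). In B minor that root is C#.
So the chord is C#-E-G#.
The figured bass 6 indicates first inversion, placing the third (E) in the bass: E-G#-C#.

E G# C#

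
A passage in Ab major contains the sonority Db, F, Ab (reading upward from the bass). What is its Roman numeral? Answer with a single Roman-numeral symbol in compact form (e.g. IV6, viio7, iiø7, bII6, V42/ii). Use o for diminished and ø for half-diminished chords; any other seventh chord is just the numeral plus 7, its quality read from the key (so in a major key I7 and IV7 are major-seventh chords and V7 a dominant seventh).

IV

Stacked in thirds the chord is Db-F-Ab: a major triad on Db.
In Ab major, Db is the subdominant; the diatonic major triad there is IV.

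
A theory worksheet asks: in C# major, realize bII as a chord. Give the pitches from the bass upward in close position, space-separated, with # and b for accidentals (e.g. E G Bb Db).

D F# A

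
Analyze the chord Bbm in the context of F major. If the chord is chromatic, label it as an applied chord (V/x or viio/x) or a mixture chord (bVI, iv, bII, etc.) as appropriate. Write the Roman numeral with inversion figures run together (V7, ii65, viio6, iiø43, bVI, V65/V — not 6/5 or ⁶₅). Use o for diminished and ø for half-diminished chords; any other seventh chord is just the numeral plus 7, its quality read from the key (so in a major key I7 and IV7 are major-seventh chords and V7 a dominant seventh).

iv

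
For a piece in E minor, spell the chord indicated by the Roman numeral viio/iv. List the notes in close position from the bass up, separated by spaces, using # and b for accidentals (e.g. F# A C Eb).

viio/iv is a secondary leading-tone chord. The target iv is A in E minor; the applied chord is rooted a semitone below, on G#.
Building a diminished triad on G# gives G#-B-D.

G# B D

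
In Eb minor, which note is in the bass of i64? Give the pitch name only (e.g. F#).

i in Eb minor has root Eb; the chord is Eb-Gb-Bb.
The figure 64 means second inversion — the fifth is in the bass.

Bb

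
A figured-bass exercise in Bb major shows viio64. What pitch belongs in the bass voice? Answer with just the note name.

Eb

viio in Bb major has root A; the chord is A-C-Eb.
The figure 64 means second inversion — the fifth is in the bass.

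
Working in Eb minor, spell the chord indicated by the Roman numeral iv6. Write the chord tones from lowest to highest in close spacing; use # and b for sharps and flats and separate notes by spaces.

Cb Eb Ab

The numeral's case and figure indicate a minor triad. In Eb minor its root, the subdominant, is Ab.
Stacking thirds from Ab gives Ab-Cb-Eb.
The figured bass 6 indicates first inversion, placing the third (Cb) in the bass: Cb-Eb-Ab.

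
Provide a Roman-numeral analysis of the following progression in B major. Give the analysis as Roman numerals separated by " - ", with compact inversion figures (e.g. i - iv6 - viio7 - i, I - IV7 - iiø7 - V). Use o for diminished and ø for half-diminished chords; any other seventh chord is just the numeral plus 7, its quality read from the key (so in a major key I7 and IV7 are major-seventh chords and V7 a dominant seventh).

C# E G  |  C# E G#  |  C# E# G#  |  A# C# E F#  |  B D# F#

iio - ii - V/V - V65 - I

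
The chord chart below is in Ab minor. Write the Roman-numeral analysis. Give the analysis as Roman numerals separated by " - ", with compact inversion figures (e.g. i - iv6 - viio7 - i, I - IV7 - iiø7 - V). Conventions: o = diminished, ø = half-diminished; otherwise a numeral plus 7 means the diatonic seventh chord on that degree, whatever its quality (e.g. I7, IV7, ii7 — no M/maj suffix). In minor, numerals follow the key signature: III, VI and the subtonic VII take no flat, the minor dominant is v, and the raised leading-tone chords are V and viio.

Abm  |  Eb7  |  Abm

i - V7 - i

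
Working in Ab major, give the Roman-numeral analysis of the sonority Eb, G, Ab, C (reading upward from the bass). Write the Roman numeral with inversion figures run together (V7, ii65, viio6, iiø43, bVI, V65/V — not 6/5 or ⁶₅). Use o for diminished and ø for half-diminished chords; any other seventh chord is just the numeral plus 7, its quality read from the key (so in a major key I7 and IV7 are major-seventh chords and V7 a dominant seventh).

The pitches Ab-C-Eb-G form a major seventh chord rooted on Ab.
Ab is scale degree 1 in Ab major, and a major seventh chord on that degree is written I7.
With Eb in the bass the chord is in second inversion, so the figured bass is 43.

I43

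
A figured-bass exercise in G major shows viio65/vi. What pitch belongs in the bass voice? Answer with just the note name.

F#

The applied chord viio65/vi is rooted on D#: D#-F#-A-C.
The figure 65 means first inversion — the third is in the bass.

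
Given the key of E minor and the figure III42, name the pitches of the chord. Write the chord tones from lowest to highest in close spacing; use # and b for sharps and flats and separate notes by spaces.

F# G B D

In E minor, the mediant is G, and the diatonic chord built there is a major seventh chord.
That chord is spelled G-B-D-F#.
The figured bass 42 indicates third inversion, placing the seventh (F#) in the bass: F#-G-B-D.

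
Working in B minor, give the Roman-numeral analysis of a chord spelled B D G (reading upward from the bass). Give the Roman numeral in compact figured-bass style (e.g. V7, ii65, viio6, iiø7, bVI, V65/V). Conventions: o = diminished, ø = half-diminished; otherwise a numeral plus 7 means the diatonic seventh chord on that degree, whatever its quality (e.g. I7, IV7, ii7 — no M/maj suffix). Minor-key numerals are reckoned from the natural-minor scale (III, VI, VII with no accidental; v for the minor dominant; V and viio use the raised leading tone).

The pitches G-B-D form a major triad rooted on G.
In B minor, G is the submediant; the diatonic major triad there is VI.
With B in the bass the chord is in first inversion, so the figured bass is 6.

VI6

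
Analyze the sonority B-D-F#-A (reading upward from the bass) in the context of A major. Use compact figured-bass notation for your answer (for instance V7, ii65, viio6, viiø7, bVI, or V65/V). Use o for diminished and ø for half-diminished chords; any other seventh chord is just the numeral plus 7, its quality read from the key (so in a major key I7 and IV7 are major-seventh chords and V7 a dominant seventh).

ii7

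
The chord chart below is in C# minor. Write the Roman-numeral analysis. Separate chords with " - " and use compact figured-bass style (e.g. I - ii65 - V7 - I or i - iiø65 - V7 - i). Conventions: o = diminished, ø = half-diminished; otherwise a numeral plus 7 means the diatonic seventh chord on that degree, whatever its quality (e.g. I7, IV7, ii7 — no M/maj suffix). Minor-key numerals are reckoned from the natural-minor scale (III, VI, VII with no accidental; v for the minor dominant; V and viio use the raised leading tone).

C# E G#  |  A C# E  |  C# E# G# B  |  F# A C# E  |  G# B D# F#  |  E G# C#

C#-E-G#: root C# is the tonic; minor triad there is i.
A-C#-E: root A is the submediant; major triad there is VI.
C#-E#-G#-B is the secondary dominant of iv (dominant seventh chord on C#): V7/iv.
F#-A-C#-E has root F#, degree 4 in C# minor, so iv7.
G#-B-D#-F#: root G# is the dominant; minor seventh chord there is v7.
E-G#-C# has root C#, degree 1 in C# minor, so i6.

i - VI - V7/iv - iv7 - v7 - i6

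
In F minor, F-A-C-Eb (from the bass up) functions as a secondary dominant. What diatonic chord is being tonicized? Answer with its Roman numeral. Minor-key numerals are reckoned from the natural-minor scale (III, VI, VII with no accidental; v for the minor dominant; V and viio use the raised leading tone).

The chord is a dominant seventh chord on F.
A dominant resolves down a perfect fifth: F → Bb. In F minor, Bb is scale degree 4, i.e. iv.

iv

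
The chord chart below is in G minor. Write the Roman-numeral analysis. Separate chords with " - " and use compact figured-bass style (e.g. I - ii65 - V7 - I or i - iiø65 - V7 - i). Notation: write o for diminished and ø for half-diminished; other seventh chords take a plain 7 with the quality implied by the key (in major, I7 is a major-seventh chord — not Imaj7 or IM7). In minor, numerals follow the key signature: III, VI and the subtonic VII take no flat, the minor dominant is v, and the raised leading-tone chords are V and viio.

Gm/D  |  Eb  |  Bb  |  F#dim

i64 - VI - III - viio

Gm/D: minor triad on G = scale degree 1 → i64.
Eb has root Eb, degree 6 in G minor, so VI.
Bb has root Bb, degree 3 in G minor, so III.
F#dim has root F#, degree 7 in G minor, so viio.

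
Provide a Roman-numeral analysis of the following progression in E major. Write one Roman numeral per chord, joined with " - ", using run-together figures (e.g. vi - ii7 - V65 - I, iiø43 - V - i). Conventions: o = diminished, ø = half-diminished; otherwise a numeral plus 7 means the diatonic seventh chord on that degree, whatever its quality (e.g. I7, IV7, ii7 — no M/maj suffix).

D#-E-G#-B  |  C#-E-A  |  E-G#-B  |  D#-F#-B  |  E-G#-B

I42 - IV6 - I - V6 - I

D#-E-G#-B: root E is the tonic; major seventh chord there is I42.
C#-E-A: major triad on A = scale degree 4 → IV6.
E-G#-B: root E is the tonic; major triad there is I.
D#-F#-B has root B, degree 5 in E major, so V6.
E-G#-B: root E is the tonic; major triad there is I.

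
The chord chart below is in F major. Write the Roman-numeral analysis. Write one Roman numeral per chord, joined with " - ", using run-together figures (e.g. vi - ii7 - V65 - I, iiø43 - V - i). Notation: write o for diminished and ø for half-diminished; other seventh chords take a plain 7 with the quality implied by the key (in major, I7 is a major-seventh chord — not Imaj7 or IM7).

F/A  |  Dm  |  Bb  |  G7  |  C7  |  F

I6 - vi - IV - V7/V - V7 - I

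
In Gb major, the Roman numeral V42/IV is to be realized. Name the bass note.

Fb

The applied chord V42/IV is rooted on Gb: Gb-Bb-Db-Fb.
The figure 42 means third inversion — the seventh is in the bass.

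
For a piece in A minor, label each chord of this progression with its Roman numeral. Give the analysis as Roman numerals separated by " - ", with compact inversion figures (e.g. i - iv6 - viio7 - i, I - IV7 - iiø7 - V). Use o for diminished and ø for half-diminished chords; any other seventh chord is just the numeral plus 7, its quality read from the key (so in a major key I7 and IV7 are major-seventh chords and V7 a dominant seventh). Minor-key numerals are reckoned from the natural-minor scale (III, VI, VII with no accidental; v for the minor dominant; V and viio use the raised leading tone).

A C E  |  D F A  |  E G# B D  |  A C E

i - iv - V7 - i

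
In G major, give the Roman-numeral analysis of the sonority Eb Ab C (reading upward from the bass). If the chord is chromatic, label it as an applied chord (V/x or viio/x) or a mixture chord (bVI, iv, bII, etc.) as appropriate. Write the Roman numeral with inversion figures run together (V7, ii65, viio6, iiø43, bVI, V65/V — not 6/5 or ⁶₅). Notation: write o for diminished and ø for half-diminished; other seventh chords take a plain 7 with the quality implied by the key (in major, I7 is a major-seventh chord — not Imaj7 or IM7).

Stacked in thirds the chord is Ab-C-Eb: a major triad on Ab.
Ab is the lowered second degree of G major (diatonic 2 would be A). This is the Neapolitan chord — a major triad on the lowered second degree.
With Eb in the bass the chord is in second inversion, so the figured bass is 64.

bII64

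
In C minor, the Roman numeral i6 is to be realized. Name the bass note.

Eb

i in C minor has root C; the chord is C-Eb-G.
The figure 6 means first inversion — the third is in the bass.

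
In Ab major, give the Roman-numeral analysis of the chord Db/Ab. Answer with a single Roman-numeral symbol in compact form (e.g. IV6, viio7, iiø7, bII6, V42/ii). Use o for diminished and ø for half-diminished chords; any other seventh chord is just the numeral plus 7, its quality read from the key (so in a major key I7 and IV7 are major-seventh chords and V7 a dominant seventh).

The pitches Db-F-Ab form a major triad rooted on Db.
In Ab major, Db is the subdominant; the diatonic major triad there is IV.
With Ab in the bass the chord is in second inversion, so the figured bass is 64.

IV64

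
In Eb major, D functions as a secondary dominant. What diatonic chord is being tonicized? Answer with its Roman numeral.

iii

The chord is a major triad on D.
A dominant resolves down a perfect fifth: D → G. In Eb major, G is scale degree 3, i.e. iii.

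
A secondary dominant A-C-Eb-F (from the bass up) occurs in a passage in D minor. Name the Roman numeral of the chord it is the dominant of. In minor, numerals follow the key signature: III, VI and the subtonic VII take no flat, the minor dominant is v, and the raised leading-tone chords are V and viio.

VI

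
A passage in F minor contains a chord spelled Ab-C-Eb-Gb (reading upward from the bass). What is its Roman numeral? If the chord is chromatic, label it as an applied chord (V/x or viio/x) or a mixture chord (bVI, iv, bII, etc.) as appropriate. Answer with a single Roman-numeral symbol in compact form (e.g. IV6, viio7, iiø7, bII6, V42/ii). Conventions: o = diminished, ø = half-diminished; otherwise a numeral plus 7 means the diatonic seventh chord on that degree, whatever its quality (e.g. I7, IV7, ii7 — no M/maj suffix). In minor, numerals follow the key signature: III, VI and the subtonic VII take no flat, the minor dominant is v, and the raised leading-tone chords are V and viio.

V7/VI

Stacked in thirds the chord is Ab-C-Eb-Gb: a dominant seventh chord on Ab.
Ab is not a diatonic chord root with this quality in F minor, but it lies a perfect fifth above Db (VI), so the chord functions as an applied dominant of VI.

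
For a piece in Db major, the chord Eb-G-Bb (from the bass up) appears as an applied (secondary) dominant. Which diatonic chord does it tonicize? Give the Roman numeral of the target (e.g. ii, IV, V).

The chord is a major triad on Eb.
A dominant resolves down a perfect fifth: Eb → Ab. In Db major, Ab is scale degree 5, i.e. V.

V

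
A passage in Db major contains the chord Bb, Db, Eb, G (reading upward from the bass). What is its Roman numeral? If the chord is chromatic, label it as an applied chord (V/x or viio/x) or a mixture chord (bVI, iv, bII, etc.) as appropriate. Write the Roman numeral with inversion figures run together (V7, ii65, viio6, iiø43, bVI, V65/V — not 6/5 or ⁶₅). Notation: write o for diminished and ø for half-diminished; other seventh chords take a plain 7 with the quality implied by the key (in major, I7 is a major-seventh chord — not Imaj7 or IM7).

V43/V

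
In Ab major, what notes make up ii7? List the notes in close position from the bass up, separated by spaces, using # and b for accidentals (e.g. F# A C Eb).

Bb Db F Ab

In Ab major, scale degree 2 is Bb, and the diatonic chord built there is a minor seventh chord.
Stacking thirds from Bb gives Bb-Db-F-Ab.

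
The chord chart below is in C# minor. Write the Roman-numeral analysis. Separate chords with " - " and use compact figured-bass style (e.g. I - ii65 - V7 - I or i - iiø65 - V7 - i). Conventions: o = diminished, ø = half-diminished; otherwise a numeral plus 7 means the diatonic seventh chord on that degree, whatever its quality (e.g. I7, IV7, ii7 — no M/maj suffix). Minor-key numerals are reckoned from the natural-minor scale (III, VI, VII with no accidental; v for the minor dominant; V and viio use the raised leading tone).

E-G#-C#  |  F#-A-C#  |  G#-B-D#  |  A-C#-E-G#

i6 - iv - v - VI7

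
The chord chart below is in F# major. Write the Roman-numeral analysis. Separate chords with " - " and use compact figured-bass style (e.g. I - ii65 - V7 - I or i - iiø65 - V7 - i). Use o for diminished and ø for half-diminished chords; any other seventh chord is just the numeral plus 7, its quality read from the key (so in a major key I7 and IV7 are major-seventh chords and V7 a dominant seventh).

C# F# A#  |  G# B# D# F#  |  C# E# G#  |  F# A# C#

C#-F#-A#: major triad on F# = scale degree 1 → I64.
G#-B#-D#-F# is the secondary dominant of V (dominant seventh chord on G#): V7/V.
C#-E#-G#: root C# is the dominant; major triad there is V.
F#-A#-C#: major triad on F# = scale degree 1 → I.

I64 - V7/V - V - I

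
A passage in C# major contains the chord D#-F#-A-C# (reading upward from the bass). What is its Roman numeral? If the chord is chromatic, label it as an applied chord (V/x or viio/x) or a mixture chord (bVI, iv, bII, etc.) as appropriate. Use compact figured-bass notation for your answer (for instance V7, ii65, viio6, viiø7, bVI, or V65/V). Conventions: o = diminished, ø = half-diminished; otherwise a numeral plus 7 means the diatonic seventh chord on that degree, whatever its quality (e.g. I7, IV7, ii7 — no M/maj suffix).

iiø7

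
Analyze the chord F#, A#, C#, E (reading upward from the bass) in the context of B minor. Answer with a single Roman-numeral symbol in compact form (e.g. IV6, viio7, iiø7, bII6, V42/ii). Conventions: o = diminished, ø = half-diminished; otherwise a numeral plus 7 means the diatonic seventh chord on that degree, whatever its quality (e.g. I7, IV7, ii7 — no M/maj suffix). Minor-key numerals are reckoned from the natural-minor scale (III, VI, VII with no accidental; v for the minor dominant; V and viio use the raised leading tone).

V7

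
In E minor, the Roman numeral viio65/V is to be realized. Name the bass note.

The applied chord viio65/V is rooted on A#: A#-C#-E-G.
The figure 65 means first inversion — the third is in the bass.

C#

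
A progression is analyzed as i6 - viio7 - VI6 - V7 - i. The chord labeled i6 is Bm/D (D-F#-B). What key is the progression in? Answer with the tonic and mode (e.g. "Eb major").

B minor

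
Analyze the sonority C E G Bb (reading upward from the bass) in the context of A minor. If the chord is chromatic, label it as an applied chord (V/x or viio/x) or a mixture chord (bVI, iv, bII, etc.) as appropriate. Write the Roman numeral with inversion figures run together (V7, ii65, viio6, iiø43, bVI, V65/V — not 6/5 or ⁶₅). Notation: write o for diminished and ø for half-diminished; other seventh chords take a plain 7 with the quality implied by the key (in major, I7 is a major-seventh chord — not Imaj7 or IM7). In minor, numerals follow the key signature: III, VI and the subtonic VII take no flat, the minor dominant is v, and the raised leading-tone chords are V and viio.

The pitches C-E-G-Bb form a dominant seventh chord rooted on C.
C is not a diatonic chord root with this quality in A minor, but it lies a perfect fifth above F (VI), so the chord functions as an applied dominant of VI.

V7/VI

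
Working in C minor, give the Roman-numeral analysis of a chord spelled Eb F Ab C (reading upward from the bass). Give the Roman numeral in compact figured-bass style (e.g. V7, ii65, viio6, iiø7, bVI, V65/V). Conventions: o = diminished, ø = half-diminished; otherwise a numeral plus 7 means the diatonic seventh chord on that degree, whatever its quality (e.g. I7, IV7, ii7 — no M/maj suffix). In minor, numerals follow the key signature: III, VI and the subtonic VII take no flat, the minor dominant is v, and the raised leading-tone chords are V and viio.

Stacked in thirds the chord is F-Ab-C-Eb: a minor seventh chord on F.
F is scale degree 4 in C minor, and a minor seventh chord on that degree is written iv7.
With Eb in the bass the chord is in third inversion, so the figured bass is 42.

iv42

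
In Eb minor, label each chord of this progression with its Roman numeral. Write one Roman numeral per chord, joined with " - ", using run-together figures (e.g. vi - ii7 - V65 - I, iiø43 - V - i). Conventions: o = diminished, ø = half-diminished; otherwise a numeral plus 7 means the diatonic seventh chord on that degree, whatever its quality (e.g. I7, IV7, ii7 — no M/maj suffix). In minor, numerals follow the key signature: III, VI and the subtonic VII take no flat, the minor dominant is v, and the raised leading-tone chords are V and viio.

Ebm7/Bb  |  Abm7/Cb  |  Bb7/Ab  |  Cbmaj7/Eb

i43 - iv65 - V42 - VI65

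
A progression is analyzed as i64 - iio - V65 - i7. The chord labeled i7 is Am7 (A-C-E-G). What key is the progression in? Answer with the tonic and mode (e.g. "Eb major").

A minor

The chord Am7 is a minor seventh chord rooted on A; its label is i7.
If A is scale degree 1 and the mode makes that degree carry a minor seventh chord, the tonic is A and the mode is minor.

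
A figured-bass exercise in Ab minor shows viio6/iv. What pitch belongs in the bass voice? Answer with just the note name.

Eb

The applied chord viio6/iv is rooted on C: C-Eb-Gb.
The figure 6 means first inversion — the third is in the bass.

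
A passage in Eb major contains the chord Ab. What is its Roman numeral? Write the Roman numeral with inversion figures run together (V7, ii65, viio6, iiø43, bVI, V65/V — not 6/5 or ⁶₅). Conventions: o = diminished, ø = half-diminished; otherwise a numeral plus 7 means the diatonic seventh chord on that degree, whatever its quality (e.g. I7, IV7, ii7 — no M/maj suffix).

IV

The pitches Ab-C-Eb form a major triad rooted on Ab.
In Eb major, Ab is the subdominant; the diatonic major triad there is IV.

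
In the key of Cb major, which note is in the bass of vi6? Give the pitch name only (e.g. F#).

vi in Cb major has root Ab; the chord is Ab-Cb-Eb.
The figure 6 means first inversion — the third is in the bass.

Cb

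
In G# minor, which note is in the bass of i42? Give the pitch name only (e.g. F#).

F#

i in G# minor has root G#; the chord is G#-B-D#-F#.
The figure 42 means third inversion — the seventh is in the bass.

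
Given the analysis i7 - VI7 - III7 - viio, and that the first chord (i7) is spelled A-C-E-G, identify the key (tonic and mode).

A minor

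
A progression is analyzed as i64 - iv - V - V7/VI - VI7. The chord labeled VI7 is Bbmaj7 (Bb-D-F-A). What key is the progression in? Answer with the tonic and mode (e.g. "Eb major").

The anchor chord is a major seventh chord on Bb, labeled VI7.
If Bb is scale degree 6 and the mode makes that degree carry a major seventh chord, the tonic is D and the mode is minor.

D minor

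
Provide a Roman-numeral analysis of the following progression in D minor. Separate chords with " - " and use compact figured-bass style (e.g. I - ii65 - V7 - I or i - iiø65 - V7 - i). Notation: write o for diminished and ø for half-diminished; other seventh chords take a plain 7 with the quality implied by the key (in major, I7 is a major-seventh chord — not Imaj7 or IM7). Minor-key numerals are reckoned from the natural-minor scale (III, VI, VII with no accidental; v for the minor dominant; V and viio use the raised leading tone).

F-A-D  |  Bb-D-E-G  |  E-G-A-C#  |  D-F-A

F-A-D: root D is the tonic; minor triad there is i6.
Bb-D-E-G: root E is the supertonic; half-diminished seventh chord there is iiø43.
E-G-A-C#: dominant seventh chord on A = scale degree 5 → V43.
D-F-A: root D is the tonic; minor triad there is i.

i6 - iiø43 - V43 - i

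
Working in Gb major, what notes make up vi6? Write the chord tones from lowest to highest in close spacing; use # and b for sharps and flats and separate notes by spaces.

The numeral's case and figure indicate a minor triad. In Gb major its root, the sixth degree, is Eb.
Stacking thirds from Eb gives Eb-Gb-Bb.
With the 6 figure the chord is in first inversion; from the bass Gb upward in close position it reads Gb-Bb-Eb.

Gb Bb Eb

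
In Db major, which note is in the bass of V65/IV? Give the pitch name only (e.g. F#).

F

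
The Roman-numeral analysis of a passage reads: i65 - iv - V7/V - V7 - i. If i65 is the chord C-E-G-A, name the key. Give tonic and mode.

A minor

The anchor chord is a minor seventh chord on A, labeled i65.
If A is scale degree 1 and the mode makes that degree carry a minor seventh chord, the tonic is A and the mode is minor.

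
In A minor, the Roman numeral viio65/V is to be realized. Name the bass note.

F#

The applied chord viio65/V is rooted on D#: D#-F#-A-C.
The figure 65 means first inversion — the third is in the bass.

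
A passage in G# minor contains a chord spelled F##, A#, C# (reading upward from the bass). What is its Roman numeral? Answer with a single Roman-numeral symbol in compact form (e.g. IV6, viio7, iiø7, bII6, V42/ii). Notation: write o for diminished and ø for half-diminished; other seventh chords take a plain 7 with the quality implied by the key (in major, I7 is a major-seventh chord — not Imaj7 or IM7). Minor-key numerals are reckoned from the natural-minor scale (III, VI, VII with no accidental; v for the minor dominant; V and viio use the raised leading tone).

Stacked in thirds the chord is F##-A#-C#: a diminished triad on F##.
F## is scale degree 7 in G# minor, and a diminished triad on that degree is written viio.

viio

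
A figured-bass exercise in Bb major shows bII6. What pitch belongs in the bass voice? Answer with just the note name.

Eb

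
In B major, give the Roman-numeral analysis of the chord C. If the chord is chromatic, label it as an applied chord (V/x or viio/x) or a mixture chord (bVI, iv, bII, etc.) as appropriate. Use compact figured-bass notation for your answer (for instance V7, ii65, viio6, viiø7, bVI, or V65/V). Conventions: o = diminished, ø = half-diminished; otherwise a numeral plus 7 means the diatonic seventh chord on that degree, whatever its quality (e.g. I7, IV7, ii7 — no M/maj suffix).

bII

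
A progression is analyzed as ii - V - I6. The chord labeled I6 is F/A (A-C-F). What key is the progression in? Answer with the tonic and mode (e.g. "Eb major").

I6 is given as A-C-F — a major triad with root F.
If F is scale degree 1 and the mode makes that degree carry a major triad, the tonic is F and the mode is major.

F major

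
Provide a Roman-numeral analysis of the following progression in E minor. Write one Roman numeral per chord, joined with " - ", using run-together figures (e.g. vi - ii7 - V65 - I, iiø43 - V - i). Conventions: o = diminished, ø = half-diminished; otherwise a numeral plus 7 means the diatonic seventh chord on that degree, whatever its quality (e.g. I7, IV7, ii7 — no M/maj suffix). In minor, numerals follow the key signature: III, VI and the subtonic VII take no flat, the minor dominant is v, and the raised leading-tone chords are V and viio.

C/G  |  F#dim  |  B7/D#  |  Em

VI64 - iio - V65 - i

C/G: root C is the submediant; major triad there is VI64.
F#dim: root F# is the supertonic; diminished triad there is iio.
B7/D#: root B is the dominant; dominant seventh chord there is V65.
Em has root E, degree 1 in E minor, so i.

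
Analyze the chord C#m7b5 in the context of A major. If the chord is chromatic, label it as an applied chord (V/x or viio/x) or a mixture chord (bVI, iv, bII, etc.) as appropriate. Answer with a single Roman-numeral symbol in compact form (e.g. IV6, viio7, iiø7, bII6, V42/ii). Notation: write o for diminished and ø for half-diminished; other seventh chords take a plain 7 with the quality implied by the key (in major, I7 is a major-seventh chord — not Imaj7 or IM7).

The pitches C#-E-G-B form a half-diminished seventh chord rooted on C#.
C# sits a half step below D (IV in A major); a diminished chord there is the applied leading-tone chord of IV.

viiø7/IV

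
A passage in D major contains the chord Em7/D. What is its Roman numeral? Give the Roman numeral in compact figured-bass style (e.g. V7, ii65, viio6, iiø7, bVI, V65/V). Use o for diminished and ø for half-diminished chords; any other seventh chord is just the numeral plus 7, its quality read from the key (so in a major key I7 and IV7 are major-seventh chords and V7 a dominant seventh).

Stacked in thirds the chord is E-G-B-D: a minor seventh chord on E.
In D major, E is the supertonic; the diatonic minor seventh chord there is ii7.
With D in the bass the chord is in third inversion, so the figured bass is 42.

ii42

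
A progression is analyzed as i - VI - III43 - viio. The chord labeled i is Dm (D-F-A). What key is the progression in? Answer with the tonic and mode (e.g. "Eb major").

D minor

The anchor chord is a minor triad on D, labeled i.
If D is scale degree 1 and the mode makes that degree carry a minor triad, the tonic is D and the mode is minor.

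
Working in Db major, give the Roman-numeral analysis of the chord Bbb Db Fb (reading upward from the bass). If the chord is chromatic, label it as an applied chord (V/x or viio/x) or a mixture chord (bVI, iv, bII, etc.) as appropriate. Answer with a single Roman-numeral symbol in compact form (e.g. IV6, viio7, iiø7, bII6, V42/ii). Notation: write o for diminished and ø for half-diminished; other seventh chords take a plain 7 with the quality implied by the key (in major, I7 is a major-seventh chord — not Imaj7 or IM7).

bVI

The pitches Bbb-Db-Fb form a major triad rooted on Bbb.
Bbb is the lowered sixth degree of Db major (diatonic 6 would be Bb). This is a major triad on the lowered sixth degree, borrowed from the parallel minor.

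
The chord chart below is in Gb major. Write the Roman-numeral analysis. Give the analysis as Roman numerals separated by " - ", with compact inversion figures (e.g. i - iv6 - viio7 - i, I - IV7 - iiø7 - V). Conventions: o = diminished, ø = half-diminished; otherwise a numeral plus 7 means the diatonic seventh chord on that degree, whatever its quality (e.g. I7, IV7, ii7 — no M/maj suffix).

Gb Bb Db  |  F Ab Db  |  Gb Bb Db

I - V6 - I

Gb-Bb-Db has root Gb, degree 1 in Gb major, so I.
F-Ab-Db: major triad on Db = scale degree 5 → V6.
Gb-Bb-Db has root Gb, degree 1 in Gb major, so I.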